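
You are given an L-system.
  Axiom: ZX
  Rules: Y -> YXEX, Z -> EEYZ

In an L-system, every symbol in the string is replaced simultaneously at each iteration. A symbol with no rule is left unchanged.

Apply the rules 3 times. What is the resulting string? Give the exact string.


Step 0: ZX
Step 1: EEYZX
Step 2: EEYXEXEEYZX
Step 3: EEYXEXXEXEEYXEXEEYZX

Answer: EEYXEXXEXEEYXEXEEYZX


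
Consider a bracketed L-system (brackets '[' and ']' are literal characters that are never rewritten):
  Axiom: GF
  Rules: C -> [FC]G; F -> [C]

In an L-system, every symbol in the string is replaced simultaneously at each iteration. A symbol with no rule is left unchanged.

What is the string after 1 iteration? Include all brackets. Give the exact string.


Step 0: GF
Step 1: G[C]

Answer: G[C]


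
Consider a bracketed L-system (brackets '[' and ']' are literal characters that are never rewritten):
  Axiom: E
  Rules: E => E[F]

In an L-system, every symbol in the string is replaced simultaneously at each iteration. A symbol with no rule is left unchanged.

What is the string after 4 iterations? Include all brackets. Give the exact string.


Step 0: E
Step 1: E[F]
Step 2: E[F][F]
Step 3: E[F][F][F]
Step 4: E[F][F][F][F]

Answer: E[F][F][F][F]


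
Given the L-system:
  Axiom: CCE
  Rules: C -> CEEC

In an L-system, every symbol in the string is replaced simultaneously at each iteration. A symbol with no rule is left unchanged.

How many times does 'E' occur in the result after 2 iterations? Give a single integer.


Answer: 13

Derivation:
Step 0: CCE  (1 'E')
Step 1: CEECCEECE  (5 'E')
Step 2: CEECEECEECCEECEECEECE  (13 'E')


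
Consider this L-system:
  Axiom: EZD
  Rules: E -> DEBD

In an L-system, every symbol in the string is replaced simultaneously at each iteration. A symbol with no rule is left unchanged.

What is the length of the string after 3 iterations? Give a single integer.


Answer: 12

Derivation:
Step 0: length = 3
Step 1: length = 6
Step 2: length = 9
Step 3: length = 12


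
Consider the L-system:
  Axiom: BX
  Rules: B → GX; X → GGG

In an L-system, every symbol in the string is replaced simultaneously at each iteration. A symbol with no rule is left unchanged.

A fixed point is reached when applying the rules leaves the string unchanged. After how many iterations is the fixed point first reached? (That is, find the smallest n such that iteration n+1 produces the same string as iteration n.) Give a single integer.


Answer: 2

Derivation:
Step 0: BX
Step 1: GXGGG
Step 2: GGGGGGG
Step 3: GGGGGGG  (unchanged — fixed point at step 2)


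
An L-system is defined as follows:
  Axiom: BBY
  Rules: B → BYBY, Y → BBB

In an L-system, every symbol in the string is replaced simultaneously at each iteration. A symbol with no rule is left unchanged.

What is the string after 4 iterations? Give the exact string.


Step 0: BBY
Step 1: BYBYBYBYBBB
Step 2: BYBYBBBBYBYBBBBYBYBBBBYBYBBBBYBYBYBYBYBY
Step 3: BYBYBBBBYBYBBBBYBYBYBYBYBYBYBYBBBBYBYBBBBYBYBYBYBYBYBYBYBBBBYBYBBBBYBYBYBYBYBYBYBYBBBBYBYBBBBYBYBYBYBYBYBYBYBBBBYBYBBBBYBYBBBBYBYBBBBYBYBBBBYBYBBB
Step 4: BYBYBBBBYBYBBBBYBYBYBYBYBYBYBYBBBBYBYBBBBYBYBYBYBYBYBYBYBBBBYBYBBBBYBYBBBBYBYBBBBYBYBBBBYBYBBBBYBYBBBBYBYBBBBYBYBYBYBYBYBYBYBBBBYBYBBBBYBYBYBYBYBYBYBYBBBBYBYBBBBYBYBBBBYBYBBBBYBYBBBBYBYBBBBYBYBBBBYBYBBBBYBYBYBYBYBYBYBYBBBBYBYBBBBYBYBYBYBYBYBYBYBBBBYBYBBBBYBYBBBBYBYBBBBYBYBBBBYBYBBBBYBYBBBBYBYBBBBYBYBYBYBYBYBYBYBBBBYBYBBBBYBYBYBYBYBYBYBYBBBBYBYBBBBYBYBBBBYBYBBBBYBYBBBBYBYBBBBYBYBBBBYBYBBBBYBYBYBYBYBYBYBYBBBBYBYBBBBYBYBYBYBYBYBYBYBBBBYBYBBBBYBYBYBYBYBYBYBYBBBBYBYBBBBYBYBYBYBYBYBYBYBBBBYBYBBBBYBYBYBYBYBYBYBYBBBBYBYBBBBYBYBYBYBYBY

Answer: BYBYBBBBYBYBBBBYBYBYBYBYBYBYBYBBBBYBYBBBBYBYBYBYBYBYBYBYBBBBYBYBBBBYBYBBBBYBYBBBBYBYBBBBYBYBBBBYBYBBBBYBYBBBBYBYBYBYBYBYBYBYBBBBYBYBBBBYBYBYBYBYBYBYBYBBBBYBYBBBBYBYBBBBYBYBBBBYBYBBBBYBYBBBBYBYBBBBYBYBBBBYBYBYBYBYBYBYBYBBBBYBYBBBBYBYBYBYBYBYBYBYBBBBYBYBBBBYBYBBBBYBYBBBBYBYBBBBYBYBBBBYBYBBBBYBYBBBBYBYBYBYBYBYBYBYBBBBYBYBBBBYBYBYBYBYBYBYBYBBBBYBYBBBBYBYBBBBYBYBBBBYBYBBBBYBYBBBBYBYBBBBYBYBBBBYBYBYBYBYBYBYBYBBBBYBYBBBBYBYBYBYBYBYBYBYBBBBYBYBBBBYBYBYBYBYBYBYBYBBBBYBYBBBBYBYBYBYBYBYBYBYBBBBYBYBBBBYBYBYBYBYBYBYBYBBBBYBYBBBBYBYBYBYBYBY


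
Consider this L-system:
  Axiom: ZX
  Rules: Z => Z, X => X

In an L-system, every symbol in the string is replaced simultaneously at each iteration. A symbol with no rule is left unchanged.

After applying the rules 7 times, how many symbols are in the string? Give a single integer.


Answer: 2

Derivation:
Step 0: length = 2
Step 1: length = 2
Step 2: length = 2
Step 3: length = 2
Step 4: length = 2
Step 5: length = 2
Step 6: length = 2
Step 7: length = 2


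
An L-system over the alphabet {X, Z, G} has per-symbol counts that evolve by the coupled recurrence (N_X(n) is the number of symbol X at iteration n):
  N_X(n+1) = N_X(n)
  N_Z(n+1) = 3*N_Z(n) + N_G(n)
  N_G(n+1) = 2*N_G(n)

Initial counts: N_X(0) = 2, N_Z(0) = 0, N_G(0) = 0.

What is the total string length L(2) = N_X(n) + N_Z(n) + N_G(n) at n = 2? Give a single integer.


Step 0: N_X=2, N_Z=0, N_G=0, L=2
Step 1: N_X=2, N_Z=0, N_G=0, L=2
Step 2: N_X=2, N_Z=0, N_G=0, L=2

Answer: 2


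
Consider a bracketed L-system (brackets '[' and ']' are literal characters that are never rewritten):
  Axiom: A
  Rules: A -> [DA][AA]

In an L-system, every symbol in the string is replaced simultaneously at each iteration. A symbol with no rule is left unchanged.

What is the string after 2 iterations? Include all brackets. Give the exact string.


Step 0: A
Step 1: [DA][AA]
Step 2: [D[DA][AA]][[DA][AA][DA][AA]]

Answer: [D[DA][AA]][[DA][AA][DA][AA]]


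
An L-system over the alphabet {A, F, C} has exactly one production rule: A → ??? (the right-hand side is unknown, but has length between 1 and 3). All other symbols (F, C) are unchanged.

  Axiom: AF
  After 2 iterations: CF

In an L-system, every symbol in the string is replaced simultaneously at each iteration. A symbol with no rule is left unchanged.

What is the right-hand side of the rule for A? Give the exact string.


Answer: C

Derivation:
Trying A → C:
  Step 0: AF
  Step 1: CF
  Step 2: CF
Matches the given result.


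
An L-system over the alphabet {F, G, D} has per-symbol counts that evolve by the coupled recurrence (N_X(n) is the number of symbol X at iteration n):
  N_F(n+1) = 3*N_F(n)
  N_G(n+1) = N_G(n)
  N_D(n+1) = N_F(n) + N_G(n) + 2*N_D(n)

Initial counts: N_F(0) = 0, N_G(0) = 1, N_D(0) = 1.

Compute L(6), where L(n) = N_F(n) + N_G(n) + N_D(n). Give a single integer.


Step 0: N_F=0, N_G=1, N_D=1, L=2
Step 1: N_F=0, N_G=1, N_D=3, L=4
Step 2: N_F=0, N_G=1, N_D=7, L=8
Step 3: N_F=0, N_G=1, N_D=15, L=16
Step 4: N_F=0, N_G=1, N_D=31, L=32
Step 5: N_F=0, N_G=1, N_D=63, L=64
Step 6: N_F=0, N_G=1, N_D=127, L=128

Answer: 128


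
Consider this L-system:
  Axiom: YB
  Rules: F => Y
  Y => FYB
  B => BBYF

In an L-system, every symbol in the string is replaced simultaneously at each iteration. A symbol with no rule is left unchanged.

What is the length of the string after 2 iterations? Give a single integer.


Step 0: length = 2
Step 1: length = 7
Step 2: length = 20

Answer: 20


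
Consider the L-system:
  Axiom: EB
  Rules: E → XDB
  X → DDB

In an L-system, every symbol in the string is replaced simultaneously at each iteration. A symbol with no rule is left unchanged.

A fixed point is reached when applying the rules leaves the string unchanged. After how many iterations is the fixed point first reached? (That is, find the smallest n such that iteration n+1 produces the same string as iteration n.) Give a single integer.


Step 0: EB
Step 1: XDBB
Step 2: DDBDBB
Step 3: DDBDBB  (unchanged — fixed point at step 2)

Answer: 2


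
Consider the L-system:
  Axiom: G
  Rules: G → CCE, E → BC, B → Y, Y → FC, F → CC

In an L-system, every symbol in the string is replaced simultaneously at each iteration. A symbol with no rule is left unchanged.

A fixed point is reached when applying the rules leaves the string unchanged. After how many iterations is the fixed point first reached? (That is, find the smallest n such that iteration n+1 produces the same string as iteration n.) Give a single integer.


Answer: 5

Derivation:
Step 0: G
Step 1: CCE
Step 2: CCBC
Step 3: CCYC
Step 4: CCFCC
Step 5: CCCCCC
Step 6: CCCCCC  (unchanged — fixed point at step 5)


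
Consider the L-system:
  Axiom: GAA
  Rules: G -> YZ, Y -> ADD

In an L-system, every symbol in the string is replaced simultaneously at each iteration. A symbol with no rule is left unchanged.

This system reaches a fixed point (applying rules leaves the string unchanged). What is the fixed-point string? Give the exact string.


Answer: ADDZAA

Derivation:
Step 0: GAA
Step 1: YZAA
Step 2: ADDZAA
Step 3: ADDZAA  (unchanged — fixed point at step 2)


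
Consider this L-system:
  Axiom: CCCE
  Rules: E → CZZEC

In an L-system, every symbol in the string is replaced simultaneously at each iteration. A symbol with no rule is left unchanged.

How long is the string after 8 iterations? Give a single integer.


Answer: 36

Derivation:
Step 0: length = 4
Step 1: length = 8
Step 2: length = 12
Step 3: length = 16
Step 4: length = 20
Step 5: length = 24
Step 6: length = 28
Step 7: length = 32
Step 8: length = 36


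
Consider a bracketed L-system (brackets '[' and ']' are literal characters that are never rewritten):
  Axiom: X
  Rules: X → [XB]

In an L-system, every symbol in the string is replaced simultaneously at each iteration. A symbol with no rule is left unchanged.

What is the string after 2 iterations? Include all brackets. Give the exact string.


Answer: [[XB]B]

Derivation:
Step 0: X
Step 1: [XB]
Step 2: [[XB]B]


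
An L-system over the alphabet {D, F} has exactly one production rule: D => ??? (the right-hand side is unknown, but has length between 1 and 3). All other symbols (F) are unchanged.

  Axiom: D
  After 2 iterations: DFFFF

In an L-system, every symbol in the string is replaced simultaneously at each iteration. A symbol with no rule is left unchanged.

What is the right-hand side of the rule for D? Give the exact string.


Trying D => DFF:
  Step 0: D
  Step 1: DFF
  Step 2: DFFFF
Matches the given result.

Answer: DFF


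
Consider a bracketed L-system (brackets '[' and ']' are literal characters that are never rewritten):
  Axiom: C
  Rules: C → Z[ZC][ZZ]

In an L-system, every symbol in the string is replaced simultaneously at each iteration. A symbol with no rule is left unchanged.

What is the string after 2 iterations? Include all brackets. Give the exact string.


Step 0: C
Step 1: Z[ZC][ZZ]
Step 2: Z[ZZ[ZC][ZZ]][ZZ]

Answer: Z[ZZ[ZC][ZZ]][ZZ]


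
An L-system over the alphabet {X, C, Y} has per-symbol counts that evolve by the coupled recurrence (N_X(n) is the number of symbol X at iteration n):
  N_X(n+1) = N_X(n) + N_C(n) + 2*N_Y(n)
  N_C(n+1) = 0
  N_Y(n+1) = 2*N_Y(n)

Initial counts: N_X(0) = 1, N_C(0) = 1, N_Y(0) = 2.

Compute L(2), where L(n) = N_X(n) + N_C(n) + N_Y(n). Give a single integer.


Answer: 22

Derivation:
Step 0: N_X=1, N_C=1, N_Y=2, L=4
Step 1: N_X=6, N_C=0, N_Y=4, L=10
Step 2: N_X=14, N_C=0, N_Y=8, L=22


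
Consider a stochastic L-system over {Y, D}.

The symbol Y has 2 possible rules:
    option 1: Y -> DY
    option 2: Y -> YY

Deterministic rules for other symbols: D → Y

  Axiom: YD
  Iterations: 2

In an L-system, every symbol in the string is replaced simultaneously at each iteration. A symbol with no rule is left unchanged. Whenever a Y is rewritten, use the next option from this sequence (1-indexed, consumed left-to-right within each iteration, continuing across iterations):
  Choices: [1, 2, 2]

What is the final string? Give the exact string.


Answer: YYYYY

Derivation:
Step 0: YD
Step 1: DYY  (used choices [1])
Step 2: YYYYY  (used choices [2, 2])


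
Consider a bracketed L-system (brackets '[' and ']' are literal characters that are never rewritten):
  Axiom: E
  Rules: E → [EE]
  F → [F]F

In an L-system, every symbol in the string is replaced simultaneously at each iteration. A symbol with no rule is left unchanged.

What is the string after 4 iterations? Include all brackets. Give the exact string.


Answer: [[[[EE][EE]][[EE][EE]]][[[EE][EE]][[EE][EE]]]]

Derivation:
Step 0: E
Step 1: [EE]
Step 2: [[EE][EE]]
Step 3: [[[EE][EE]][[EE][EE]]]
Step 4: [[[[EE][EE]][[EE][EE]]][[[EE][EE]][[EE][EE]]]]


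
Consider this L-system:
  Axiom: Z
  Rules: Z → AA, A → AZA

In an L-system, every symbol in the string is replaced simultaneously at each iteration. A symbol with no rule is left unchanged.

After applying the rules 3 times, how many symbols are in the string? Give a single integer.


Step 0: length = 1
Step 1: length = 2
Step 2: length = 6
Step 3: length = 16

Answer: 16


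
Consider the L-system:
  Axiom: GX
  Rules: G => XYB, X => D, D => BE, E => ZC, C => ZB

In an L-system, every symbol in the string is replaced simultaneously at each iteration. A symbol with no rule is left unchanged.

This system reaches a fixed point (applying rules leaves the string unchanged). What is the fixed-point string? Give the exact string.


Answer: BZZBYBBZZB

Derivation:
Step 0: GX
Step 1: XYBD
Step 2: DYBBE
Step 3: BEYBBZC
Step 4: BZCYBBZZB
Step 5: BZZBYBBZZB
Step 6: BZZBYBBZZB  (unchanged — fixed point at step 5)


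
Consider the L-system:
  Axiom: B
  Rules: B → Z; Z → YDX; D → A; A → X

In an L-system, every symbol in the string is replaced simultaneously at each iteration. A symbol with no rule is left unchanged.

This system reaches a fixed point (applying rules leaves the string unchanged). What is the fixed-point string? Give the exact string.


Answer: YXX

Derivation:
Step 0: B
Step 1: Z
Step 2: YDX
Step 3: YAX
Step 4: YXX
Step 5: YXX  (unchanged — fixed point at step 4)


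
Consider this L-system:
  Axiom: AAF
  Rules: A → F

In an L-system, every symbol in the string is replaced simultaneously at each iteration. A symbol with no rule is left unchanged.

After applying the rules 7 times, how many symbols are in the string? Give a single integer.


Step 0: length = 3
Step 1: length = 3
Step 2: length = 3
Step 3: length = 3
Step 4: length = 3
Step 5: length = 3
Step 6: length = 3
Step 7: length = 3

Answer: 3


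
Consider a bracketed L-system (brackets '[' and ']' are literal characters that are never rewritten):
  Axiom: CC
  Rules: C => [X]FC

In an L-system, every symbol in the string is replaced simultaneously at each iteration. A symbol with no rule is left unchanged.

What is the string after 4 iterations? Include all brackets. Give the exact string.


Answer: [X]F[X]F[X]F[X]FC[X]F[X]F[X]F[X]FC

Derivation:
Step 0: CC
Step 1: [X]FC[X]FC
Step 2: [X]F[X]FC[X]F[X]FC
Step 3: [X]F[X]F[X]FC[X]F[X]F[X]FC
Step 4: [X]F[X]F[X]F[X]FC[X]F[X]F[X]F[X]FC


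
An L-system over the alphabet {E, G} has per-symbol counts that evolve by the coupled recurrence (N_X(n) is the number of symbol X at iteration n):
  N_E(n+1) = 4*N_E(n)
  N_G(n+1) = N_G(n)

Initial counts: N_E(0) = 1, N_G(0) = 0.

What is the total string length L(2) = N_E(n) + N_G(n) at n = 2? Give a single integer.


Step 0: N_E=1, N_G=0, L=1
Step 1: N_E=4, N_G=0, L=4
Step 2: N_E=16, N_G=0, L=16

Answer: 16


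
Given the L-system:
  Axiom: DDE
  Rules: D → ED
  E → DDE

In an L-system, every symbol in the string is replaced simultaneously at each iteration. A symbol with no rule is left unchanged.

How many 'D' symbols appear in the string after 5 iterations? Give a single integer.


Answer: 140

Derivation:
Step 0: DDE  (2 'D')
Step 1: EDEDDDE  (4 'D')
Step 2: DDEEDDDEEDEDEDDDE  (10 'D')
Step 3: EDEDDDEDDEEDEDEDDDEDDEEDDDEEDDDEEDEDEDDDE  (24 'D')
Step 4: DDEEDDDEEDEDEDDDEEDEDDDEDDEEDDDEEDDDEEDEDEDDDEEDEDDDEDDEEDEDEDDDEDDEEDEDEDDDEDDEEDDDEEDDDEEDEDEDDDE  (58 'D')
Step 5: EDEDDDEDDEEDEDEDDDEDDEEDDDEEDDDEEDEDEDDDEDDEEDDDEEDEDEDDDEEDEDDDEDDEEDEDEDDDEDDEEDEDEDDDEDDEEDDDEEDDDEEDEDEDDDEDDEEDDDEEDEDEDDDEEDEDDDEDDEEDDDEEDDDEEDEDEDDDEEDEDDDEDDEEDDDEEDDDEEDEDEDDDEEDEDDDEDDEEDEDEDDDEDDEEDEDEDDDEDDEEDDDEEDDDEEDEDEDDDE  (140 'D')


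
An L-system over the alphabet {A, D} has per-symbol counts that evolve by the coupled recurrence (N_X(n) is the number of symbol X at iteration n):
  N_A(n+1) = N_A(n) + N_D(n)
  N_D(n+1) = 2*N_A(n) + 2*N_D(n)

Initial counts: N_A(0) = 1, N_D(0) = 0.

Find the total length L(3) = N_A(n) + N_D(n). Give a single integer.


Answer: 27

Derivation:
Step 0: N_A=1, N_D=0, L=1
Step 1: N_A=1, N_D=2, L=3
Step 2: N_A=3, N_D=6, L=9
Step 3: N_A=9, N_D=18, L=27


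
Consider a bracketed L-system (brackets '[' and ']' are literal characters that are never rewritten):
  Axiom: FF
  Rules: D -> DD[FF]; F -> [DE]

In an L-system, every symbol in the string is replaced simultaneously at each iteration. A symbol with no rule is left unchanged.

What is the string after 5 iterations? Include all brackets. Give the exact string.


Answer: [DD[FF]DD[FF][[DE][DE]]DD[FF]DD[FF][[DE][DE]][[DD[FF]E][DD[FF]E]]DD[FF]DD[FF][[DE][DE]]DD[FF]DD[FF][[DE][DE]][[DD[FF]E][DD[FF]E]][[DD[FF]DD[FF][[DE][DE]]E][DD[FF]DD[FF][[DE][DE]]E]]E][DD[FF]DD[FF][[DE][DE]]DD[FF]DD[FF][[DE][DE]][[DD[FF]E][DD[FF]E]]DD[FF]DD[FF][[DE][DE]]DD[FF]DD[FF][[DE][DE]][[DD[FF]E][DD[FF]E]][[DD[FF]DD[FF][[DE][DE]]E][DD[FF]DD[FF][[DE][DE]]E]]E]

Derivation:
Step 0: FF
Step 1: [DE][DE]
Step 2: [DD[FF]E][DD[FF]E]
Step 3: [DD[FF]DD[FF][[DE][DE]]E][DD[FF]DD[FF][[DE][DE]]E]
Step 4: [DD[FF]DD[FF][[DE][DE]]DD[FF]DD[FF][[DE][DE]][[DD[FF]E][DD[FF]E]]E][DD[FF]DD[FF][[DE][DE]]DD[FF]DD[FF][[DE][DE]][[DD[FF]E][DD[FF]E]]E]
Step 5: [DD[FF]DD[FF][[DE][DE]]DD[FF]DD[FF][[DE][DE]][[DD[FF]E][DD[FF]E]]DD[FF]DD[FF][[DE][DE]]DD[FF]DD[FF][[DE][DE]][[DD[FF]E][DD[FF]E]][[DD[FF]DD[FF][[DE][DE]]E][DD[FF]DD[FF][[DE][DE]]E]]E][DD[FF]DD[FF][[DE][DE]]DD[FF]DD[FF][[DE][DE]][[DD[FF]E][DD[FF]E]]DD[FF]DD[FF][[DE][DE]]DD[FF]DD[FF][[DE][DE]][[DD[FF]E][DD[FF]E]][[DD[FF]DD[FF][[DE][DE]]E][DD[FF]DD[FF][[DE][DE]]E]]E]


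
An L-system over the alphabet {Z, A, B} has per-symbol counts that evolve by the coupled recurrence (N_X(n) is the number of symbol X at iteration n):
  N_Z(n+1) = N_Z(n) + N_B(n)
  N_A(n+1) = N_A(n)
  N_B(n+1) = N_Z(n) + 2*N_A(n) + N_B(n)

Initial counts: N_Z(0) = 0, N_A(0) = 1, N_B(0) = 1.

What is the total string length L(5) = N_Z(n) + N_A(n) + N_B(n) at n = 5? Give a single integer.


Step 0: N_Z=0, N_A=1, N_B=1, L=2
Step 1: N_Z=1, N_A=1, N_B=3, L=5
Step 2: N_Z=4, N_A=1, N_B=6, L=11
Step 3: N_Z=10, N_A=1, N_B=12, L=23
Step 4: N_Z=22, N_A=1, N_B=24, L=47
Step 5: N_Z=46, N_A=1, N_B=48, L=95

Answer: 95


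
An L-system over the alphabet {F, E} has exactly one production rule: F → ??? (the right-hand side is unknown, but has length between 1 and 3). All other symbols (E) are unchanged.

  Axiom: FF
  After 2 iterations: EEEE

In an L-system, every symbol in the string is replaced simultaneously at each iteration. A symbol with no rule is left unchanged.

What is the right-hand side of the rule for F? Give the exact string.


Answer: EE

Derivation:
Trying F → EE:
  Step 0: FF
  Step 1: EEEE
  Step 2: EEEE
Matches the given result.


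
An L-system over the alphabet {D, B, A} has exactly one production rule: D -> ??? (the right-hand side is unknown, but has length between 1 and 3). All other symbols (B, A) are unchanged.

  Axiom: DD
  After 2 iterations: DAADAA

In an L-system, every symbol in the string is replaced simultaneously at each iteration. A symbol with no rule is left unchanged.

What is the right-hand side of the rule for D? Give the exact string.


Answer: DA

Derivation:
Trying D -> DA:
  Step 0: DD
  Step 1: DADA
  Step 2: DAADAA
Matches the given result.


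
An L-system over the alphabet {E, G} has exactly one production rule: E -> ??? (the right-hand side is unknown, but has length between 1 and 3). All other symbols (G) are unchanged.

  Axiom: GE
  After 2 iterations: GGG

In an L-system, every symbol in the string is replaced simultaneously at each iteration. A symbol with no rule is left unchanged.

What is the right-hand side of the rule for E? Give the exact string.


Trying E -> GG:
  Step 0: GE
  Step 1: GGG
  Step 2: GGG
Matches the given result.

Answer: GG


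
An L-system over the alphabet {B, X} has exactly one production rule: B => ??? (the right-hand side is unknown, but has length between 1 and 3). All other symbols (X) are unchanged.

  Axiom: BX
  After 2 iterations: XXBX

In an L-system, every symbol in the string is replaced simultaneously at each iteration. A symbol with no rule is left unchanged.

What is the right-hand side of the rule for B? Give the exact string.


Answer: XB

Derivation:
Trying B => XB:
  Step 0: BX
  Step 1: XBX
  Step 2: XXBX
Matches the given result.


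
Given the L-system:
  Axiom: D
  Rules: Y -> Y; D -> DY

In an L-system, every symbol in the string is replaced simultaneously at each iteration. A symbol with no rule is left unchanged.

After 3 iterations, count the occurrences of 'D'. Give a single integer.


Answer: 1

Derivation:
Step 0: D  (1 'D')
Step 1: DY  (1 'D')
Step 2: DYY  (1 'D')
Step 3: DYYY  (1 'D')


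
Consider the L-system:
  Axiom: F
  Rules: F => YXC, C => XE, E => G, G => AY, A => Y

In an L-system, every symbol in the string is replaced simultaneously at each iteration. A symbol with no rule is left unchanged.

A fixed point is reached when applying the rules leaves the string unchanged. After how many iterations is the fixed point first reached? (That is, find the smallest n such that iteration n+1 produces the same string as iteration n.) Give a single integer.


Step 0: F
Step 1: YXC
Step 2: YXXE
Step 3: YXXG
Step 4: YXXAY
Step 5: YXXYY
Step 6: YXXYY  (unchanged — fixed point at step 5)

Answer: 5


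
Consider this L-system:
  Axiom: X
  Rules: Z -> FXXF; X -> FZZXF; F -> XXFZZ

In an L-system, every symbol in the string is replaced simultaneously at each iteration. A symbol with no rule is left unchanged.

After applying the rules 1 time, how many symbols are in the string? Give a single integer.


Answer: 5

Derivation:
Step 0: length = 1
Step 1: length = 5


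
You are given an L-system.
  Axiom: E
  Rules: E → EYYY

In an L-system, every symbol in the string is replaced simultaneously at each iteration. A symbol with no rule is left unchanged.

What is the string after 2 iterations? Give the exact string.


Step 0: E
Step 1: EYYY
Step 2: EYYYYYY

Answer: EYYYYYY


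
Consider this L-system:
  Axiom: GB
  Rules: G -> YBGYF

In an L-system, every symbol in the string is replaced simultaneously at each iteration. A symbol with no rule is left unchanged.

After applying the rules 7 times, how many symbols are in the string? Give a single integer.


Step 0: length = 2
Step 1: length = 6
Step 2: length = 10
Step 3: length = 14
Step 4: length = 18
Step 5: length = 22
Step 6: length = 26
Step 7: length = 30

Answer: 30


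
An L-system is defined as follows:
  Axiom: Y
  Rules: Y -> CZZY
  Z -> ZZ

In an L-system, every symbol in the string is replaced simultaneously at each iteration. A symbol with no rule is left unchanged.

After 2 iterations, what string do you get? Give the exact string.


Step 0: Y
Step 1: CZZY
Step 2: CZZZZCZZY

Answer: CZZZZCZZY


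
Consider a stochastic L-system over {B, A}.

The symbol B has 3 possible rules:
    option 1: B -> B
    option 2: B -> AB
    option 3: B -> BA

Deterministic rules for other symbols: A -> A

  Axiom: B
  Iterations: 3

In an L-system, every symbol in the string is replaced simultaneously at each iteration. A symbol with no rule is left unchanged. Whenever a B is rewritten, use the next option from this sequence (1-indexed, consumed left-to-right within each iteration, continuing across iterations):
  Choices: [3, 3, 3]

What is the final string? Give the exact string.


Answer: BAAA

Derivation:
Step 0: B
Step 1: BA  (used choices [3])
Step 2: BAA  (used choices [3])
Step 3: BAAA  (used choices [3])


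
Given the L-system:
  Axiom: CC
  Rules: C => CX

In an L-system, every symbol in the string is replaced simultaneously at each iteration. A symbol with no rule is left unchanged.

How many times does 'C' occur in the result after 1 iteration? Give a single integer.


Step 0: CC  (2 'C')
Step 1: CXCX  (2 'C')

Answer: 2


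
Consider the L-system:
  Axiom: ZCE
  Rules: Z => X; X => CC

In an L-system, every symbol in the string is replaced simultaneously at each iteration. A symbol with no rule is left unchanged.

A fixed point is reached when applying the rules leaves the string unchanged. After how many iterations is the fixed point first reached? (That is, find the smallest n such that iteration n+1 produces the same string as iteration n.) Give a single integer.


Step 0: ZCE
Step 1: XCE
Step 2: CCCE
Step 3: CCCE  (unchanged — fixed point at step 2)

Answer: 2


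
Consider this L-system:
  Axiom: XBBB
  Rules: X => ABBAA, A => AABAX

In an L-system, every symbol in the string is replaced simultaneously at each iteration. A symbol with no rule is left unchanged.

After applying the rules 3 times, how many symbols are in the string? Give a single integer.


Answer: 68

Derivation:
Step 0: length = 4
Step 1: length = 8
Step 2: length = 20
Step 3: length = 68


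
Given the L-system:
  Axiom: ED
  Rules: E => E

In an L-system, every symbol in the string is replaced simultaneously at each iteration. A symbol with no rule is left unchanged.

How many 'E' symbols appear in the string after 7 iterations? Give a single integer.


Step 0: ED  (1 'E')
Step 1: ED  (1 'E')
Step 2: ED  (1 'E')
Step 3: ED  (1 'E')
Step 4: ED  (1 'E')
Step 5: ED  (1 'E')
Step 6: ED  (1 'E')
Step 7: ED  (1 'E')

Answer: 1


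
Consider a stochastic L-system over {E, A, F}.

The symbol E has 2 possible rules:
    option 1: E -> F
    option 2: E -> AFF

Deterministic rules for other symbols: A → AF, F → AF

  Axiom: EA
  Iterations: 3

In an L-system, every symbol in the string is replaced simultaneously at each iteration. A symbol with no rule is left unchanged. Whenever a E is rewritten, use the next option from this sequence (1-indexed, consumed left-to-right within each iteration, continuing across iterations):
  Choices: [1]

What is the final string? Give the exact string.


Step 0: EA
Step 1: FAF  (used choices [1])
Step 2: AFAFAF  (used choices [])
Step 3: AFAFAFAFAFAF  (used choices [])

Answer: AFAFAFAFAFAF


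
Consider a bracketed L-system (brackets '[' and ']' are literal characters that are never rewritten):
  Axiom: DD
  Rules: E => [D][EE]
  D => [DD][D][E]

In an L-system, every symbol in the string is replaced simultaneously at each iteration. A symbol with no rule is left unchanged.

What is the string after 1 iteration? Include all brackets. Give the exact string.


Step 0: DD
Step 1: [DD][D][E][DD][D][E]

Answer: [DD][D][E][DD][D][E]


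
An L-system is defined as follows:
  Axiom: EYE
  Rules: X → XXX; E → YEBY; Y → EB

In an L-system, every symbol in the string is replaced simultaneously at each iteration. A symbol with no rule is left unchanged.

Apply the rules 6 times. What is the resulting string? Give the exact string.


Answer: EBYEBYBEBBYEBYBEBYEBYBEBBYEBYBBEBYEBYBEBBBYEBYBEBYEBYBEBBYEBYBBEBYEBYBEBBYEBYBEBYEBYBEBBYEBYBBEBYEBYBEBBBYEBYBEBYEBYBEBBYEBYBBBEBYEBYBEBBYEBYBEBYEBYBEBBYEBYBBEBYEBYBEBBBYEBYBEBYEBYBEBBYEBYBBEBYEBYBEBBYEBYBEBYEBYBEBBYEBYBBEBYEBYBEBBBYEBYBEBYEBYBEBBYEBYBBBEBYEBYBEBBYEBYBEBYEBYBEBBYEBYBBEBYEBYBEBBBYEBYBEBYEBYBEBBYEBYBBEBYEBYBEBBYEBYBEBYEBYBEBBYEBYBBEBYEBYBEBBBYEBYBEBYEBYBEBBYEBYBBBEBYEBYBEBBYEBYBEBYEBYBEBBYEBYBBEBYEBYBEBBB

Derivation:
Step 0: EYE
Step 1: YEBYEBYEBY
Step 2: EBYEBYBEBYEBYBEBYEBYBEB
Step 3: YEBYBEBYEBYBEBBYEBYBEBYEBYBEBBYEBYBEBYEBYBEBBYEBYB
Step 4: EBYEBYBEBBYEBYBEBYEBYBEBBYEBYBBEBYEBYBEBBYEBYBEBYEBYBEBBYEBYBBEBYEBYBEBBYEBYBEBYEBYBEBBYEBYBBEBYEBYBEBB
Step 5: YEBYBEBYEBYBEBBYEBYBBEBYEBYBEBBYEBYBEBYEBYBEBBYEBYBBEBYEBYBEBBBYEBYBEBYEBYBEBBYEBYBBEBYEBYBEBBYEBYBEBYEBYBEBBYEBYBBEBYEBYBEBBBYEBYBEBYEBYBEBBYEBYBBEBYEBYBEBBYEBYBEBYEBYBEBBYEBYBBEBYEBYBEBBBYEBYBEBYEBYBEBBYEBYBB
Step 6: EBYEBYBEBBYEBYBEBYEBYBEBBYEBYBBEBYEBYBEBBBYEBYBEBYEBYBEBBYEBYBBEBYEBYBEBBYEBYBEBYEBYBEBBYEBYBBEBYEBYBEBBBYEBYBEBYEBYBEBBYEBYBBBEBYEBYBEBBYEBYBEBYEBYBEBBYEBYBBEBYEBYBEBBBYEBYBEBYEBYBEBBYEBYBBEBYEBYBEBBYEBYBEBYEBYBEBBYEBYBBEBYEBYBEBBBYEBYBEBYEBYBEBBYEBYBBBEBYEBYBEBBYEBYBEBYEBYBEBBYEBYBBEBYEBYBEBBBYEBYBEBYEBYBEBBYEBYBBEBYEBYBEBBYEBYBEBYEBYBEBBYEBYBBEBYEBYBEBBBYEBYBEBYEBYBEBBYEBYBBBEBYEBYBEBBYEBYBEBYEBYBEBBYEBYBBEBYEBYBEBBB


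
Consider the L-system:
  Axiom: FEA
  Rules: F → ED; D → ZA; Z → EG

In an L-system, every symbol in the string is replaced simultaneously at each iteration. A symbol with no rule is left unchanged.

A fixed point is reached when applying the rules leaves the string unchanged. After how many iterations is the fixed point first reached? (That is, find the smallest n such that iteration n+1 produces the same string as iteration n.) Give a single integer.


Step 0: FEA
Step 1: EDEA
Step 2: EZAEA
Step 3: EEGAEA
Step 4: EEGAEA  (unchanged — fixed point at step 3)

Answer: 3


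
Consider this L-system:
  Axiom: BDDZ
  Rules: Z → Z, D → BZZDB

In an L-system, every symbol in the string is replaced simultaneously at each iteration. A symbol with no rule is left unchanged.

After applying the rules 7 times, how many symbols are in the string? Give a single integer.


Step 0: length = 4
Step 1: length = 12
Step 2: length = 20
Step 3: length = 28
Step 4: length = 36
Step 5: length = 44
Step 6: length = 52
Step 7: length = 60

Answer: 60


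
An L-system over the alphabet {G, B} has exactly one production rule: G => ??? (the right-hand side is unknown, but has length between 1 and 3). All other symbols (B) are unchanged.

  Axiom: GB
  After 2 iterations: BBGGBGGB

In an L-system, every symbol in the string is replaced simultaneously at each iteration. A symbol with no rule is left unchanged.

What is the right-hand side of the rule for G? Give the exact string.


Trying G => BGG:
  Step 0: GB
  Step 1: BGGB
  Step 2: BBGGBGGB
Matches the given result.

Answer: BGG


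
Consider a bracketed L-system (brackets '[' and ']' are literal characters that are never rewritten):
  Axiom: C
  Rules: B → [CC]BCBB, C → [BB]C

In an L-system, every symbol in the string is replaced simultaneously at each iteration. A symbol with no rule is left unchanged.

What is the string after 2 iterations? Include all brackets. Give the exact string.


Answer: [[CC]BCBB[CC]BCBB][BB]C

Derivation:
Step 0: C
Step 1: [BB]C
Step 2: [[CC]BCBB[CC]BCBB][BB]C


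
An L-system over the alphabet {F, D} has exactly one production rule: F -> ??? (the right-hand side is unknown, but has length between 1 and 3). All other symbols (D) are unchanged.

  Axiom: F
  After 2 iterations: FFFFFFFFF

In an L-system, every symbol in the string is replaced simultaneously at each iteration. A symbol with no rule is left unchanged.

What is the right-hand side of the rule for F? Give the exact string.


Answer: FFF

Derivation:
Trying F -> FFF:
  Step 0: F
  Step 1: FFF
  Step 2: FFFFFFFFF
Matches the given result.


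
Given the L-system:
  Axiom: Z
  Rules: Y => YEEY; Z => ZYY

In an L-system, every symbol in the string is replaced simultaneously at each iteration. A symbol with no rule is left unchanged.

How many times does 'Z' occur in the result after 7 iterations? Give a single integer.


Answer: 1

Derivation:
Step 0: length=1, 'Z' count=1
Step 1: length=3, 'Z' count=1
Step 2: length=11, 'Z' count=1
Step 3: length=31, 'Z' count=1
Step 4: length=75, 'Z' count=1
Step 5: length=167, 'Z' count=1
Step 6: length=355, 'Z' count=1
Step 7: length=735, 'Z' count=1
Final string: ZYYYEEYYEEYYEEYEEYEEYYEEYEEYEEYYEEYEEYEEYEEYEEYEEYEEYYEEYEEYEEYEEYEEYEEYEEYYEEYEEYEEYEEYEEYEEYEEYEEYEEYEEYEEYEEYEEYEEYEEYYEEYEEYEEYEEYEEYEEYEEYEEYEEYEEYEEYEEYEEYEEYEEYYEEYEEYEEYEEYEEYEEYEEYEEYEEYEEYEEYEEYEEYEEYEEYEEYEEYEEYEEYEEYEEYEEYEEYEEYEEYEEYEEYEEYEEYEEYEEYYEEYEEYEEYEEYEEYEEYEEYEEYEEYEEYEEYEEYEEYEEYEEYEEYEEYEEYEEYEEYEEYEEYEEYEEYEEYEEYEEYEEYEEYEEYEEYYEEYEEYEEYEEYEEYEEYEEYEEYEEYEEYEEYEEYEEYEEYEEYEEYEEYEEYEEYEEYEEYEEYEEYEEYEEYEEYEEYEEYEEYEEYEEYEEYEEYEEYEEYEEYEEYEEYEEYEEYEEYEEYEEYEEYEEYEEYEEYEEYEEYEEYEEYEEYEEYEEYEEYEEYEEYEEYEEYEEYEEYEEYEEYYEEYEEYEEYEEYEEYEEYEEYEEYEEYEEYEEYEEYEEYEEYEEYEEYEEYEEYEEYEEYEEYEEYEEYEEYEEYEEYEEYEEYEEYEEYEEYEEYEEYEEYEEYEEYEEYEEYEEYEEYEEYEEYEEYEEYEEYEEYEEYEEYEEYEEYEEYEEYEEYEEYEEYEEYEEYEEYEEYEEYEEYEEYEEY


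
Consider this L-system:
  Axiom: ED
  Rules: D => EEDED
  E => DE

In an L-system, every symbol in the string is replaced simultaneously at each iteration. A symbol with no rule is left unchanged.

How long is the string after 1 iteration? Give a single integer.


Answer: 7

Derivation:
Step 0: length = 2
Step 1: length = 7


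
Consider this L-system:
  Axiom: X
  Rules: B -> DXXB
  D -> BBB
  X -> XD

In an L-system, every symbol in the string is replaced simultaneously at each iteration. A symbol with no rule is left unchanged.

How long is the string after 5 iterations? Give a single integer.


Answer: 149

Derivation:
Step 0: length = 1
Step 1: length = 2
Step 2: length = 5
Step 3: length = 17
Step 4: length = 50
Step 5: length = 149


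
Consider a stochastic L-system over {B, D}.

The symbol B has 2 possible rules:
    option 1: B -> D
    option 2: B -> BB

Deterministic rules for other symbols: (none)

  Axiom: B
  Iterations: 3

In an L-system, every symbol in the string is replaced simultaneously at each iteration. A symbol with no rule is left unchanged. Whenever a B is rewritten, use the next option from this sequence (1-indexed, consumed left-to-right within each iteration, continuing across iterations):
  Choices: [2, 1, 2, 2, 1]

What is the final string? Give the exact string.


Step 0: B
Step 1: BB  (used choices [2])
Step 2: DBB  (used choices [1, 2])
Step 3: DBBD  (used choices [2, 1])

Answer: DBBD


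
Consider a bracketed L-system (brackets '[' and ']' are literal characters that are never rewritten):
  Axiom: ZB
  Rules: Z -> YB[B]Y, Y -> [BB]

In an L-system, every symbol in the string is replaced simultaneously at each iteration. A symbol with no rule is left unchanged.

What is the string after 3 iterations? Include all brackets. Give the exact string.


Step 0: ZB
Step 1: YB[B]YB
Step 2: [BB]B[B][BB]B
Step 3: [BB]B[B][BB]B

Answer: [BB]B[B][BB]B


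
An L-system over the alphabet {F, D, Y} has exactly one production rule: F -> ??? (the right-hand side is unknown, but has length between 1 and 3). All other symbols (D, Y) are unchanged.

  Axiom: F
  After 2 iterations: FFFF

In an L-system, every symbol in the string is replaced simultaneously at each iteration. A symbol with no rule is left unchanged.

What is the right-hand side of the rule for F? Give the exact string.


Answer: FF

Derivation:
Trying F -> FF:
  Step 0: F
  Step 1: FF
  Step 2: FFFF
Matches the given result.


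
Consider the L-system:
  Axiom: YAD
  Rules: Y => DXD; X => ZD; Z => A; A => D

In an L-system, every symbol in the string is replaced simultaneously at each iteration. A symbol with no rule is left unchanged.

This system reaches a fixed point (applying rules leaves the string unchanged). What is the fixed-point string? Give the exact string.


Step 0: YAD
Step 1: DXDDD
Step 2: DZDDDD
Step 3: DADDDD
Step 4: DDDDDD
Step 5: DDDDDD  (unchanged — fixed point at step 4)

Answer: DDDDDD


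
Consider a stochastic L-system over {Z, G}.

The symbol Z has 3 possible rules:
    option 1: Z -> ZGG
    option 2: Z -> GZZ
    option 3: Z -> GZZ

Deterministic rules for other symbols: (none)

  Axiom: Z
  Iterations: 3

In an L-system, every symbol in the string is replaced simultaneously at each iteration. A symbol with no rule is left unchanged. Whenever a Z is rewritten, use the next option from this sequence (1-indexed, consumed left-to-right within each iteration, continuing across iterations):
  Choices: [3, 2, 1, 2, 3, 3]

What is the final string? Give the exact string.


Answer: GGGZZGZZGZZGG

Derivation:
Step 0: Z
Step 1: GZZ  (used choices [3])
Step 2: GGZZZGG  (used choices [2, 1])
Step 3: GGGZZGZZGZZGG  (used choices [2, 3, 3])


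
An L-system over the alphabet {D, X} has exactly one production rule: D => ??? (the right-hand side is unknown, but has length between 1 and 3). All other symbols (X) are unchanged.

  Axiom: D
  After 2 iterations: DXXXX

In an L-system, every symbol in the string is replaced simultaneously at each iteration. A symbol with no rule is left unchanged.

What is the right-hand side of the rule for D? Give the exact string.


Trying D => DXX:
  Step 0: D
  Step 1: DXX
  Step 2: DXXXX
Matches the given result.

Answer: DXX


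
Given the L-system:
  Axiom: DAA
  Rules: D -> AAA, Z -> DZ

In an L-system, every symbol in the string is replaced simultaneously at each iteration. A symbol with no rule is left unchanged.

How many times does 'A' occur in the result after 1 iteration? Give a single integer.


Step 0: DAA  (2 'A')
Step 1: AAAAA  (5 'A')

Answer: 5


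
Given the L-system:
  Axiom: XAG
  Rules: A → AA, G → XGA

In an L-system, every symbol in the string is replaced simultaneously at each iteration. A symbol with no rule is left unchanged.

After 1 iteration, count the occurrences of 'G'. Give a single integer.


Answer: 1

Derivation:
Step 0: XAG  (1 'G')
Step 1: XAAXGA  (1 'G')


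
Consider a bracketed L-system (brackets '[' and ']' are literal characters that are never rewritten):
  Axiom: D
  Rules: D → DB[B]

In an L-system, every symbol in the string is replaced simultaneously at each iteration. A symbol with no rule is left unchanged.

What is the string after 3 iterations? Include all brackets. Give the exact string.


Answer: DB[B]B[B]B[B]

Derivation:
Step 0: D
Step 1: DB[B]
Step 2: DB[B]B[B]
Step 3: DB[B]B[B]B[B]


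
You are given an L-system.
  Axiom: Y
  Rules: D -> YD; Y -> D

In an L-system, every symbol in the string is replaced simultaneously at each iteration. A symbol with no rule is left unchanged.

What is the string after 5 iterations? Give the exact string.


Answer: DYDYDDYD

Derivation:
Step 0: Y
Step 1: D
Step 2: YD
Step 3: DYD
Step 4: YDDYD
Step 5: DYDYDDYD


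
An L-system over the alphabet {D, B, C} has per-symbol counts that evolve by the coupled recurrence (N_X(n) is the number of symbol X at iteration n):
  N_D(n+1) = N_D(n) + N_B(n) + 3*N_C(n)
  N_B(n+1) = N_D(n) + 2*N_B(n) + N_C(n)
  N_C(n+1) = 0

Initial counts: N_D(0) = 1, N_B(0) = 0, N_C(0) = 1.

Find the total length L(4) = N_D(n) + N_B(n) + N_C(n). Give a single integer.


Step 0: N_D=1, N_B=0, N_C=1, L=2
Step 1: N_D=4, N_B=2, N_C=0, L=6
Step 2: N_D=6, N_B=8, N_C=0, L=14
Step 3: N_D=14, N_B=22, N_C=0, L=36
Step 4: N_D=36, N_B=58, N_C=0, L=94

Answer: 94


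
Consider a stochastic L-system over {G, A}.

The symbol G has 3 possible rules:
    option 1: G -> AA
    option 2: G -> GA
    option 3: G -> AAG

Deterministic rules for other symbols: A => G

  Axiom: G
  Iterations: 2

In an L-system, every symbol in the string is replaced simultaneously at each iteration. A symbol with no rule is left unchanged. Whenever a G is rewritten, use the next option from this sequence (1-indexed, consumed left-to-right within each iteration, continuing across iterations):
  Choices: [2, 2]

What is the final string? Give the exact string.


Answer: GAG

Derivation:
Step 0: G
Step 1: GA  (used choices [2])
Step 2: GAG  (used choices [2])


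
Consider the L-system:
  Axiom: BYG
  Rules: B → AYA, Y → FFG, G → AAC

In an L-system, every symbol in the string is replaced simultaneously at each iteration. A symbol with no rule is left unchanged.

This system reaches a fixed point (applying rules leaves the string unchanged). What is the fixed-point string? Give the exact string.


Step 0: BYG
Step 1: AYAFFGAAC
Step 2: AFFGAFFAACAAC
Step 3: AFFAACAFFAACAAC
Step 4: AFFAACAFFAACAAC  (unchanged — fixed point at step 3)

Answer: AFFAACAFFAACAAC


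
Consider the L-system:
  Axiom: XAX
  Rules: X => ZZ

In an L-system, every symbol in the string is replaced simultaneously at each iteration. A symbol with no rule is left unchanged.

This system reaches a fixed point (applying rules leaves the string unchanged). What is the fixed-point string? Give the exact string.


Answer: ZZAZZ

Derivation:
Step 0: XAX
Step 1: ZZAZZ
Step 2: ZZAZZ  (unchanged — fixed point at step 1)
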